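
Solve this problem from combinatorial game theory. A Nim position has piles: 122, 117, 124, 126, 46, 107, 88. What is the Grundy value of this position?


We need the XOR (exclusive or) of all pile sizes.
After XOR-ing pile 1 (size 122): 0 XOR 122 = 122
After XOR-ing pile 2 (size 117): 122 XOR 117 = 15
After XOR-ing pile 3 (size 124): 15 XOR 124 = 115
After XOR-ing pile 4 (size 126): 115 XOR 126 = 13
After XOR-ing pile 5 (size 46): 13 XOR 46 = 35
After XOR-ing pile 6 (size 107): 35 XOR 107 = 72
After XOR-ing pile 7 (size 88): 72 XOR 88 = 16
The Nim-value of this position is 16.

16


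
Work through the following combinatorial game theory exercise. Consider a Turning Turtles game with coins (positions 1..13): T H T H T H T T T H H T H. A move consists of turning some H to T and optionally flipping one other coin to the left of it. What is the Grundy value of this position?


Coins: T H T H T H T T T H H T H
Key fact: a single head at position k behaves exactly like a Nim heap of size k (turning it to T and optionally flipping a coin at j < k corresponds to moving the heap from k to j, or to 0), and heads combine as a disjunctive sum (two heads at the same place would cancel, matching j XOR j = 0). So the Nim-value is the XOR of the 1-indexed positions of the heads.
Face-up positions (1-indexed): [2, 4, 6, 10, 11, 13]
XOR 0 with 2: 0 XOR 2 = 2
XOR 2 with 4: 2 XOR 4 = 6
XOR 6 with 6: 6 XOR 6 = 0
XOR 0 with 10: 0 XOR 10 = 10
XOR 10 with 11: 10 XOR 11 = 1
XOR 1 with 13: 1 XOR 13 = 12
Nim-value = 12

12


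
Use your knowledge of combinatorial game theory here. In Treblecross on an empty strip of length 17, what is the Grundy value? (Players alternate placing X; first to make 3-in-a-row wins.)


Treblecross: place X on empty cells; 3-in-a-row wins.
Playing within two cells of an existing X lets the opponent win at once, so sensible play treats the cells i-2..i+2 around each X as dead. The player left with no safe cell loses, so this is a normal-play take-away game on strips of safe cells.
Placing X at cell i (0-indexed) of a strip of k safe cells leaves independent strips of sizes max(0, i-2) and max(0, k-i-3). Hence G(k) = mex{ G(max(0,i-2)) XOR G(max(0,k-i-3)) : 0 <= i < k }, with G(0) = 0.
G(1): splits (0,0):0^0=0 -> mex({0}) = 1
G(2): splits (0,0):0^0=0 -> mex({0}) = 1
G(3): splits (0,0):0^0=0 -> mex({0}) = 1
G(4): splits (0,1):0^1=1 (0,0):0^0=0 -> mex({0, 1}) = 2
G(5): splits (0,2):0^1=1 (0,1):0^1=1 (0,0):0^0=0 -> mex({0, 1}) = 2
G(6) = mex({1}) = 0
G(7) = mex({0, 1, 2}) = 3
G(8) = mex({0, 1, 2}) = 3
G(9) = mex({0, 2}) = 1
G(10) = mex({0, 2, 3}) = 1
G(11) = mex({0, 3}) = 1
G(12) = mex({1, 3}) = 0
G(13) = mex({0, 1, 2, 3}) = 4
G(14) = mex({0, 1, 2}) = 3
G(15) = mex({0, 1, 2}) = 3
G(16) = mex({0, 1, 2, 4}) = 3
G(17) = mex({0, 1, 3, 4}) = 2
Therefore G(17) = 2.

2


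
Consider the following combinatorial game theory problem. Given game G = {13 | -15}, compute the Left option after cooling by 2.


Original game: {13 | -15} (a switch {a | b} with a > b).
Cooling by t (for t below the temperature (a - b)/2 = 14) taxes each move by t: {a | b} cooled by t is {a - t | b + t}.
Cooling amount: t = 2
Cooled Left option: 13 - 2 = 11
Cooled Right option: -15 + 2 = -13
Cooled game: {11 | -13}
Left option = 11

11


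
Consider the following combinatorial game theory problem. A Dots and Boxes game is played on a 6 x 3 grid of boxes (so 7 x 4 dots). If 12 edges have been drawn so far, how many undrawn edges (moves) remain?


Grid: 6 x 3 boxes, i.e. 7 rows and 4 columns of dots.
Horizontal edges: (rows + 1) * cols = 7 * 3 = 21
Vertical edges: rows * (cols + 1) = 6 * 4 = 24
Total edges: 21 + 24 = 45
Edges drawn: 12
Remaining: 45 - 12 = 33

33


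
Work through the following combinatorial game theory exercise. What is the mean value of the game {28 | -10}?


Game = {28 | -10}, a switch {a | b} with numbers a > b.
Its thermograph has left wall a - t and right wall b + t, which meet at t = (a - b)/2, where both equal (a + b)/2. So the mast (mean value) is at (a + b)/2.
Mean = (28 + (-10))/2 = 18/2 = 9

9


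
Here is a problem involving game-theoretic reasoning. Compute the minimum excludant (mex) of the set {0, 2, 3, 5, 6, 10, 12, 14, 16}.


Set = {0, 2, 3, 5, 6, 10, 12, 14, 16}
0 is in the set.
1 is NOT in the set. This is the mex.
mex = 1

1


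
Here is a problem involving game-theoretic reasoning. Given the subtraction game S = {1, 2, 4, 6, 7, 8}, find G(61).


The subtraction set is S = {1, 2, 4, 6, 7, 8}.
G(k) = mex{ G(k - s) : s in S, s <= k }. We compute iteratively: G(0) = 0.
G(1) = mex({0}) = 1
G(2) = mex({0, 1}) = 2
G(3) = mex({1, 2}) = 0
G(4) = mex({0, 2}) = 1
G(5) = mex({0, 1}) = 2
G(6) = mex({0, 1, 2}) = 3
G(7) = mex({0, 1, 2, 3}) = 4
G(8) = mex({0, 1, 2, 3, 4}) = 5
G(9) = mex({0, 1, 2, 4, 5}) = 3
G(10) = mex({0, 1, 2, 3, 5}) = 4
G(11) = mex({0, 1, 2, 3, 4}) = 5
G(12) = mex({1, 2, 3, 4, 5}) = 0
G(13) = mex({0, 2, 3, 4, 5}) = 1
G(14) = mex({0, 1, 3, 4, 5}) = 2
G(15) = mex({1, 2, 3, 4, 5}) = 0
G(16) = mex({0, 2, 3, 4, 5}) = 1
G(17) = mex({0, 1, 3, 4, 5}) = 2
G(18) = mex({0, 1, 2, 4, 5}) = 3
G(19) = mex({0, 1, 2, 3, 5}) = 4
Observe that G(12)..G(19) = 0, 1, 2, 0, 1, 2, 3, 4 repeats G(0)..G(7) = 0, 1, 2, 0, 1, 2, 3, 4.
For k >= max(S) = 8, G(k) is determined by the previous 8 values G(k-8)..G(k-1); a window of 8 consecutive values has recurred shifted by 12, so by induction G(k + 12) = G(k) for all k >= 0: the sequence is periodic from the start with period 12.
One period: G(0..11) = 0, 1, 2, 0, 1, 2, 3, 4, 5, 3, 4, 5.
61 mod 12 = 1, so G(61) = G(1) = 1.

1


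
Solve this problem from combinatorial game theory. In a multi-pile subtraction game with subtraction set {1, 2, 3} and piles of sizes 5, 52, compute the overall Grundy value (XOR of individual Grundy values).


Subtraction set: {1, 2, 3}
For this subtraction set, G(n) = n mod 4 (period = max + 1 = 4).
Pile 1 (size 5): G(5) = 5 mod 4 = 1
Pile 2 (size 52): G(52) = 52 mod 4 = 0
Total Grundy value = XOR of all: 1 XOR 0 = 1

1


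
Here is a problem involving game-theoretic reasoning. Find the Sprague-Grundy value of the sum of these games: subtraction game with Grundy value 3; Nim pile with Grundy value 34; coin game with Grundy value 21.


By the Sprague-Grundy theorem, the Grundy value of a sum of games is the XOR of individual Grundy values.
subtraction game: Grundy value = 3. Running XOR: 0 XOR 3 = 3
Nim pile: Grundy value = 34. Running XOR: 3 XOR 34 = 33
coin game: Grundy value = 21. Running XOR: 33 XOR 21 = 52
The combined Grundy value is 52.

52


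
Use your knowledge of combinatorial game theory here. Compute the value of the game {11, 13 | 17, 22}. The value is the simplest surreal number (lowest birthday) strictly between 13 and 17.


Left options: {11, 13}, max = 13
Right options: {17, 22}, min = 17
All options are numbers and max(Left) < min(Right), so by the simplicity theorem the value is the simplest (earliest-born) number strictly between 13 and 17.
Integers 14 through 16 all lie strictly between 13 and 17.
Among integers, the simplest (lowest birthday = smallest |n|; 0 is born on day 0, +-n on day n) is 14.
No non-integer in the interval can be simpler: if x is a non-integer in the interval, then floor(x) or ceil(x) also lies in the interval (the interval contains an integer), and both are proper prefixes of x's sign expansion, i.e. born earlier. So the game value is 14.
Game value = 14

14


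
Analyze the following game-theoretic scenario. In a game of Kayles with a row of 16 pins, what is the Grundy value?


Kayles: a move removes 1 or 2 adjacent pins from a contiguous row.
Removing pins from a row of k leaves two independent rows (a, b) with a + b = k - 1 (one pin) or a + b = k - 2 (two pins); an end removal gives a = 0.
By Sprague-Grundy, G(k) = mex{ G(a) XOR G(b) } over all these splits. G(0) = 0.
G(1): splits (0,0):0^0=0 -> mex({0}) = 1
G(2): splits (0,1):0^1=1 (0,0):0^0=0 -> mex({0, 1}) = 2
G(3): splits (0,2):0^2=2 (1,1):1^1=0 (0,1):0^1=1 -> mex({0, 1, 2}) = 3
G(4): splits (0,3):0^3=3 (1,2):1^2=3 (0,2):0^2=2 (1,1):1^1=0 -> mex({0, 2, 3}) = 1
G(5): splits (0,4):0^1=1 (1,3):1^3=2 (2,2):2^2=0 (0,3):0^3=3 (1,2):1^2=3 -> mex({0, 1, 2, 3}) = 4
G(6) = mex({0, 1, 2, 4}) = 3
G(7) = mex({0, 1, 3, 4, 5}) = 2
G(8) = mex({0, 2, 3, 5, 6}) = 1
G(9) = mex({0, 1, 2, 3, 6, 7}) = 4
G(10) = mex({0, 1, 3, 4, 5, 7}) = 2
G(11) = mex({0, 1, 2, 3, 4, 5}) = 6
G(12) = mex({0, 1, 2, 3, 5, 6, 7}) = 4
G(13) = mex({0, 2, 3, 4, 6, 7}) = 1
G(14) = mex({0, 1, 4, 5, 6, 7}) = 2
G(15) = mex({0, 1, 2, 3, 4, 5, 6}) = 7
G(16) = mex({0, 2, 3, 5, 6, 7}) = 1
Therefore G(16) = 1.

1


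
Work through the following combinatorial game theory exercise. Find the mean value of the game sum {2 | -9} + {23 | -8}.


G1 = {2 | -9}, G2 = {23 | -8}
Each is a switch {a | b} with numbers a > b; its mean value is (a + b)/2, and mean value is additive over game sums: m(G1 + G2) = m(G1) + m(G2).
Mean of G1 = (2 + (-9))/2 = -7/2 = -7/2
Mean of G2 = (23 + (-8))/2 = 15/2 = 15/2
Mean of G1 + G2 = -7/2 + 15/2 = 4

4


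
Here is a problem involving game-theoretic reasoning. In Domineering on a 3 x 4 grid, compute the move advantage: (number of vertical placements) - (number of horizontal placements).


Board is 3 x 4 (rows x cols).
Left (vertical) placements: (rows-1) * cols = 2 * 4 = 8
Right (horizontal) placements: rows * (cols-1) = 3 * 3 = 9
Advantage = Left - Right = 8 - 9 = -1

-1


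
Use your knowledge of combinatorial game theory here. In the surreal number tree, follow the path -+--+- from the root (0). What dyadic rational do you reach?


Sign expansion: -+--+-
Rule: track bounds (lo, hi), initially (-inf, +inf). On '+', the current value becomes lo and we move to the simplest number in (value, hi): value + 1 if hi = +inf, otherwise the midpoint (value + hi)/2. On '-', the current value becomes hi and we move to value - 1 if lo = -inf, otherwise the midpoint (lo + value)/2.
Start at 0.
Step 1: sign = -, move left. Bounds: (-inf, 0). Value = -1
Step 2: sign = +, move right. Bounds: (-1, 0). Value = -1/2
Step 3: sign = -, move left. Bounds: (-1, -1/2). Value = -3/4
Step 4: sign = -, move left. Bounds: (-1, -3/4). Value = -7/8
Step 5: sign = +, move right. Bounds: (-7/8, -3/4). Value = -13/16
Step 6: sign = -, move left. Bounds: (-7/8, -13/16). Value = -27/32
The surreal number with sign expansion -+--+- is -27/32.

-27/32


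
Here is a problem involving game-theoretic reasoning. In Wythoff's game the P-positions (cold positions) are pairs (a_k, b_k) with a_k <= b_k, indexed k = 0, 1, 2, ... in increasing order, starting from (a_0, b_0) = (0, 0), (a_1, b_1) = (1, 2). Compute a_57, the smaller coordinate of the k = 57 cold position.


By Wythoff's theorem, a_k = floor(k * phi) and b_k = floor(k * phi^2) = a_k + k, where phi = (1 + sqrt(5))/2 is the golden ratio.
phi = (1 + sqrt(5))/2 = 1.618034
k = 57
k * phi = 57 * 1.618034 = 92.227937
a_57 = floor(k * phi) = 92

92


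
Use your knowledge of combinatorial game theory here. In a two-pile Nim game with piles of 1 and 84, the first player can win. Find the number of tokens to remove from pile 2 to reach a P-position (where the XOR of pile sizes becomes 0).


Piles: 1 and 84
Current XOR: 1 XOR 84 = 85 (non-zero, so this is an N-position).
To make the XOR zero, we need to find a move that balances the piles.
For pile 2 (size 84): target = 84 XOR 85 = 1
We reduce pile 2 from 84 to 1.
Tokens removed: 84 - 1 = 83
Verification: 1 XOR 1 = 0

83


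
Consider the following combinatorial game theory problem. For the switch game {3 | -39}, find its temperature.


The game is {3 | -39}, a switch {a | b} with numbers a > b.
Cooling {a | b} by t gives {a - t | b + t}, which stops being hot when a - t = b + t, i.e. at t = (a - b)/2. So the temperature of a switch is (a - b)/2.
Temperature = (Left option - Right option) / 2
= (3 - (-39)) / 2
= 42 / 2
= 21

21


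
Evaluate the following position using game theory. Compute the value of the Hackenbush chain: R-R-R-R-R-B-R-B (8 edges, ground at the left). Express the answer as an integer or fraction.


Edges (from ground): R-R-R-R-R-B-R-B
By Berlekamp's sign-expansion rule, a Blue-Red Hackenbush stalk has the value of the surreal number whose sign sequence is the edge sequence with B -> + and R -> -.
Sign sequence: -----+-+
Trace the sign expansion in the surreal number tree, starting from 0:
Edge 1: R (sign -) -> bounds (-inf, 0), value = -1
Edge 2: R (sign -) -> bounds (-inf, -1), value = -2
Edge 3: R (sign -) -> bounds (-inf, -2), value = -3
Edge 4: R (sign -) -> bounds (-inf, -3), value = -4
Edge 5: R (sign -) -> bounds (-inf, -4), value = -5
Edge 6: B (sign +) -> bounds (-5, -4), value = -9/2
Edge 7: R (sign -) -> bounds (-5, -9/2), value = -19/4
Edge 8: B (sign +) -> bounds (-19/4, -9/2), value = -37/8
Game value = -37/8

-37/8


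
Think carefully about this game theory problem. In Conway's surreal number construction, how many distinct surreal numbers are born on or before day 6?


Day 0: {|} = 0 is born. Count = 1.
Day n: the number of surreal numbers born by day n is 2^(n+1) - 1.
By day 0: 2^1 - 1 = 1
By day 1: 2^2 - 1 = 3
By day 2: 2^3 - 1 = 7
By day 3: 2^4 - 1 = 15
By day 4: 2^5 - 1 = 31
By day 5: 2^6 - 1 = 63
By day 6: 2^7 - 1 = 127
By day 6: 127 surreal numbers.

127


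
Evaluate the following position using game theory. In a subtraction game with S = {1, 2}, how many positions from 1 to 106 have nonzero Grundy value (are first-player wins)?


Subtraction set S = {1, 2}, so G(n) = n mod 3.
G(n) = 0 when n is a multiple of 3.
Multiples of 3 in [1, 106]: 35
N-positions (nonzero Grundy) = 106 - 35 = 71

71


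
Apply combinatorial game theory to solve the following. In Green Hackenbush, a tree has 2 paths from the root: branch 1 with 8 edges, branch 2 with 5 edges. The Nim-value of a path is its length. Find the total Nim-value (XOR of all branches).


The tree has 2 branches from the ground vertex.
In Green Hackenbush, the Nim-value of a simple path of length k is k.
Branch 1: length 8, Nim-value = 8
Branch 2: length 5, Nim-value = 5
Total Nim-value = XOR of all branch values:
0 XOR 8 = 8
8 XOR 5 = 13
Nim-value of the tree = 13

13


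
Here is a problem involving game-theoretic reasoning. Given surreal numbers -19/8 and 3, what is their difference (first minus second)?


x = -19/8, y = 3
Converting to common denominator: 8
x = -19/8, y = 24/8
x - y = -19/8 - 3 = -43/8

-43/8


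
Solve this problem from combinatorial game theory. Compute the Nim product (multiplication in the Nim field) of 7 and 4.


Nim multiplication is bilinear over XOR: (u XOR v) * w = (u*w) XOR (v*w).
So we split each operand into its bit components and XOR the pairwise Nim products.
7 = 1 + 2 + 4 (as XOR of powers of 2).
4 = 4 (as XOR of powers of 2).
Using the standard Nim-product table on single bits:
  2*2 = 3,   2*4 = 8,   2*8 = 12,
  4*4 = 6,   4*8 = 11,  8*8 = 13,
and  1*x = x (identity), k*l = l*k (commutative).
Pairwise Nim products:
  1 * 4 = 4
  2 * 4 = 8
  4 * 4 = 6
XOR them: 4 XOR 8 XOR 6 = 10.
Result: 7 * 4 = 10 (in Nim).

10


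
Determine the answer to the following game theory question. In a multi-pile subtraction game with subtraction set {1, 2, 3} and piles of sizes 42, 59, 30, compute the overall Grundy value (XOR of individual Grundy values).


Subtraction set: {1, 2, 3}
For this subtraction set, G(n) = n mod 4 (period = max + 1 = 4).
Pile 1 (size 42): G(42) = 42 mod 4 = 2
Pile 2 (size 59): G(59) = 59 mod 4 = 3
Pile 3 (size 30): G(30) = 30 mod 4 = 2
Total Grundy value = XOR of all: 2 XOR 3 XOR 2 = 3

3


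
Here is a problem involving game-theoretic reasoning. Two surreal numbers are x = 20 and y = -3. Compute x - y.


x = 20, y = -3
x - y = 20 - -3 = 23

23


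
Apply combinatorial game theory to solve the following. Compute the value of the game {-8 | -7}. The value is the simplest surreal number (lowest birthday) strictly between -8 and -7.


Left options: {-8}, max = -8
Right options: {-7}, min = -7
All options are numbers and max(Left) < min(Right), so by the simplicity theorem the value is the simplest (earliest-born) number strictly between -8 and -7.
No integer lies strictly between -8 and -7, so the value is the dyadic rational m/2^k in the interval with the smallest k (then m odd); search k = 1, 2, ...:
Denominator 2: -15/2 lies strictly between -8 and -7 -- found.
The simplest number in the interval is -15/2.
Game value = -15/2

-15/2


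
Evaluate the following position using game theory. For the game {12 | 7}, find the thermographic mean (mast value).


Game = {12 | 7}, a switch {a | b} with numbers a > b.
Its thermograph has left wall a - t and right wall b + t, which meet at t = (a - b)/2, where both equal (a + b)/2. So the mast (mean value) is at (a + b)/2.
Mean = (12 + (7))/2 = 19/2 = 19/2

19/2


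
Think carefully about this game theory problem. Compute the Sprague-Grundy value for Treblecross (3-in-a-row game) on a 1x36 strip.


Treblecross: place X on empty cells; 3-in-a-row wins.
Playing within two cells of an existing X lets the opponent win at once, so sensible play treats the cells i-2..i+2 around each X as dead. The player left with no safe cell loses, so this is a normal-play take-away game on strips of safe cells.
Placing X at cell i (0-indexed) of a strip of k safe cells leaves independent strips of sizes max(0, i-2) and max(0, k-i-3). Hence G(k) = mex{ G(max(0,i-2)) XOR G(max(0,k-i-3)) : 0 <= i < k }, with G(0) = 0.
G(1): splits (0,0):0^0=0 -> mex({0}) = 1
G(2): splits (0,0):0^0=0 -> mex({0}) = 1
G(3): splits (0,0):0^0=0 -> mex({0}) = 1
G(4): splits (0,1):0^1=1 (0,0):0^0=0 -> mex({0, 1}) = 2
G(5): splits (0,2):0^1=1 (0,1):0^1=1 (0,0):0^0=0 -> mex({0, 1}) = 2
G(6) = mex({1}) = 0
G(7) = mex({0, 1, 2}) = 3
G(8) = mex({0, 1, 2}) = 3
G(9) = mex({0, 2}) = 1
G(10) = mex({0, 2, 3}) = 1
G(11) = mex({0, 3}) = 1
G(12) = mex({1, 3}) = 0
G(13) = mex({0, 1, 2, 3}) = 4
G(14) = mex({0, 1, 2}) = 3
G(15) = mex({0, 1, 2}) = 3
G(16) = mex({0, 1, 2, 4}) = 3
G(17) = mex({0, 1, 3, 4}) = 2
G(18) = mex({0, 1, 3, 4}) = 2
G(19) = mex({0, 1, 3, 5}) = 2
G(20) = mex({0, 1, 2, 3, 5}) = 4
G(21) = mex({0, 1, 2, 3, 5}) = 4
G(22) = mex({1, 2, 6}) = 0
G(23) = mex({0, 1, 2, 3, 4, 6}) = 5
G(24) = mex({0, 1, 2, 3, 4}) = 5
G(25) = mex({0, 1, 3, 4, 7}) = 2
G(26) = mex({0, 1, 3, 4, 5, 7}) = 2
G(27) = mex({0, 1, 3, 5}) = 2
G(28) = mex({0, 1, 2, 5}) = 3
G(29) = mex({0, 1, 2, 4, 5, 6}) = 3
G(30) = mex({1, 2, 4, 6}) = 0
G(31) = mex({0, 1, 2, 3, 4, 6}) = 5
G(32) = mex({1, 2, 3, 4, 7}) = 0
G(33) = mex({0, 3, 7}) = 1
G(34) = mex({0, 2, 3, 5, 7}) = 1
G(35) = mex({0, 2, 3, 5, 6}) = 1
G(36) = mex({0, 1, 2, 5, 6}) = 3
Therefore G(36) = 3.

3


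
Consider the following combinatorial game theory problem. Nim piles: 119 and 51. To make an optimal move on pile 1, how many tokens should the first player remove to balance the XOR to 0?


Piles: 119 and 51
Current XOR: 119 XOR 51 = 68 (non-zero, so this is an N-position).
To make the XOR zero, we need to find a move that balances the piles.
For pile 1 (size 119): target = 119 XOR 68 = 51
We reduce pile 1 from 119 to 51.
Tokens removed: 119 - 51 = 68
Verification: 51 XOR 51 = 0

68


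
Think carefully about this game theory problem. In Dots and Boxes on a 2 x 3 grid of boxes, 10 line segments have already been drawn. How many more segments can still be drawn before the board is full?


Grid: 2 x 3 boxes, i.e. 3 rows and 4 columns of dots.
Horizontal edges: (rows + 1) * cols = 3 * 3 = 9
Vertical edges: rows * (cols + 1) = 2 * 4 = 8
Total edges: 9 + 8 = 17
Edges drawn: 10
Remaining: 17 - 10 = 7

7


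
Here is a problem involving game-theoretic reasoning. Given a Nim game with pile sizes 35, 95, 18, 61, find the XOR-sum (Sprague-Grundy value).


We need the XOR (exclusive or) of all pile sizes.
After XOR-ing pile 1 (size 35): 0 XOR 35 = 35
After XOR-ing pile 2 (size 95): 35 XOR 95 = 124
After XOR-ing pile 3 (size 18): 124 XOR 18 = 110
After XOR-ing pile 4 (size 61): 110 XOR 61 = 83
The Nim-value of this position is 83.

83


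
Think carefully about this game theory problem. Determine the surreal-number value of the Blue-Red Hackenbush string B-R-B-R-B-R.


Edges (from ground): B-R-B-R-B-R
By Berlekamp's sign-expansion rule, a Blue-Red Hackenbush stalk has the value of the surreal number whose sign sequence is the edge sequence with B -> + and R -> -.
Sign sequence: +-+-+-
Trace the sign expansion in the surreal number tree, starting from 0:
Edge 1: B (sign +) -> bounds (0, +inf), value = 1
Edge 2: R (sign -) -> bounds (0, 1), value = 1/2
Edge 3: B (sign +) -> bounds (1/2, 1), value = 3/4
Edge 4: R (sign -) -> bounds (1/2, 3/4), value = 5/8
Edge 5: B (sign +) -> bounds (5/8, 3/4), value = 11/16
Edge 6: R (sign -) -> bounds (5/8, 11/16), value = 21/32
Game value = 21/32

21/32


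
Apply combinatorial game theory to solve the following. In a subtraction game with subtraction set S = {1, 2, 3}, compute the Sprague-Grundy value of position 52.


The subtraction set is S = {1, 2, 3}.
G(k) = mex{ G(k - s) : s in S, s <= k }. We compute iteratively: G(0) = 0.
G(1) = mex({0}) = 1
G(2) = mex({0, 1}) = 2
G(3) = mex({0, 1, 2}) = 3
G(4) = mex({1, 2, 3}) = 0
G(5) = mex({0, 2, 3}) = 1
G(6) = mex({0, 1, 3}) = 2
Observe that G(4)..G(6) = 0, 1, 2 repeats G(0)..G(2) = 0, 1, 2.
For k >= max(S) = 3, G(k) is determined by the previous 3 values G(k-3)..G(k-1); a window of 3 consecutive values has recurred shifted by 4, so by induction G(k + 4) = G(k) for all k >= 0: the sequence is periodic from the start with period 4.
One period: G(0..3) = 0, 1, 2, 3.
52 mod 4 = 0, so G(52) = G(0) = 0.

0


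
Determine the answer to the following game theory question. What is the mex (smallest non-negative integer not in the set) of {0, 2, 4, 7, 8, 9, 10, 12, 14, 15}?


Set = {0, 2, 4, 7, 8, 9, 10, 12, 14, 15}
0 is in the set.
1 is NOT in the set. This is the mex.
mex = 1

1


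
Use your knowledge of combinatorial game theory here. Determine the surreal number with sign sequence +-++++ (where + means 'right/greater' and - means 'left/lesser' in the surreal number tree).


Sign expansion: +-++++
Rule: track bounds (lo, hi), initially (-inf, +inf). On '+', the current value becomes lo and we move to the simplest number in (value, hi): value + 1 if hi = +inf, otherwise the midpoint (value + hi)/2. On '-', the current value becomes hi and we move to value - 1 if lo = -inf, otherwise the midpoint (lo + value)/2.
Start at 0.
Step 1: sign = +, move right. Bounds: (0, +inf). Value = 1
Step 2: sign = -, move left. Bounds: (0, 1). Value = 1/2
Step 3: sign = +, move right. Bounds: (1/2, 1). Value = 3/4
Step 4: sign = +, move right. Bounds: (3/4, 1). Value = 7/8
Step 5: sign = +, move right. Bounds: (7/8, 1). Value = 15/16
Step 6: sign = +, move right. Bounds: (15/16, 1). Value = 31/32
The surreal number with sign expansion +-++++ is 31/32.

31/32


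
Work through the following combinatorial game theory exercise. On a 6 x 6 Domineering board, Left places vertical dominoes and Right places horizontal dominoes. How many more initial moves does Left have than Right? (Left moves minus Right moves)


Board is 6 x 6 (rows x cols).
Left (vertical) placements: (rows-1) * cols = 5 * 6 = 30
Right (horizontal) placements: rows * (cols-1) = 6 * 5 = 30
Advantage = Left - Right = 30 - 30 = 0

0


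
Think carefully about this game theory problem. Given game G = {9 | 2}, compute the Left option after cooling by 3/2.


Original game: {9 | 2} (a switch {a | b} with a > b).
Cooling by t (for t below the temperature (a - b)/2 = 7/2) taxes each move by t: {a | b} cooled by t is {a - t | b + t}.
Cooling amount: t = 3/2
Cooled Left option: 9 - 3/2 = 15/2
Cooled Right option: 2 + 3/2 = 7/2
Cooled game: {15/2 | 7/2}
Left option = 15/2

15/2


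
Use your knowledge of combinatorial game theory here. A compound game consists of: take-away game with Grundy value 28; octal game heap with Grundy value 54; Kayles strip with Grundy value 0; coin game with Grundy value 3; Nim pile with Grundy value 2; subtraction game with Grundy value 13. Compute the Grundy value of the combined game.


By the Sprague-Grundy theorem, the Grundy value of a sum of games is the XOR of individual Grundy values.
take-away game: Grundy value = 28. Running XOR: 0 XOR 28 = 28
octal game heap: Grundy value = 54. Running XOR: 28 XOR 54 = 42
Kayles strip: Grundy value = 0. Running XOR: 42 XOR 0 = 42
coin game: Grundy value = 3. Running XOR: 42 XOR 3 = 41
Nim pile: Grundy value = 2. Running XOR: 41 XOR 2 = 43
subtraction game: Grundy value = 13. Running XOR: 43 XOR 13 = 38
The combined Grundy value is 38.

38


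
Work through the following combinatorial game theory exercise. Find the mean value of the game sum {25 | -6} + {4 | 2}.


G1 = {25 | -6}, G2 = {4 | 2}
Each is a switch {a | b} with numbers a > b; its mean value is (a + b)/2, and mean value is additive over game sums: m(G1 + G2) = m(G1) + m(G2).
Mean of G1 = (25 + (-6))/2 = 19/2 = 19/2
Mean of G2 = (4 + (2))/2 = 6/2 = 3
Mean of G1 + G2 = 19/2 + 3 = 25/2

25/2


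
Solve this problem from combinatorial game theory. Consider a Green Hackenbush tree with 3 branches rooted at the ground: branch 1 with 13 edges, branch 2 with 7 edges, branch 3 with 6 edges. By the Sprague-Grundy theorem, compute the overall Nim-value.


The tree has 3 branches from the ground vertex.
In Green Hackenbush, the Nim-value of a simple path of length k is k.
Branch 1: length 13, Nim-value = 13
Branch 2: length 7, Nim-value = 7
Branch 3: length 6, Nim-value = 6
Total Nim-value = XOR of all branch values:
0 XOR 13 = 13
13 XOR 7 = 10
10 XOR 6 = 12
Nim-value of the tree = 12

12


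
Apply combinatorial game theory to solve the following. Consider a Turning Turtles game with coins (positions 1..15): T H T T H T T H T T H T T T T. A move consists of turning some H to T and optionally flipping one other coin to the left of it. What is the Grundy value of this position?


Coins: T H T T H T T H T T H T T T T
Key fact: a single head at position k behaves exactly like a Nim heap of size k (turning it to T and optionally flipping a coin at j < k corresponds to moving the heap from k to j, or to 0), and heads combine as a disjunctive sum (two heads at the same place would cancel, matching j XOR j = 0). So the Nim-value is the XOR of the 1-indexed positions of the heads.
Face-up positions (1-indexed): [2, 5, 8, 11]
XOR 0 with 2: 0 XOR 2 = 2
XOR 2 with 5: 2 XOR 5 = 7
XOR 7 with 8: 7 XOR 8 = 15
XOR 15 with 11: 15 XOR 11 = 4
Nim-value = 4

4


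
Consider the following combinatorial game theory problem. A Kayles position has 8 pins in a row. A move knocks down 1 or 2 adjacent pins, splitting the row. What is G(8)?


Kayles: a move removes 1 or 2 adjacent pins from a contiguous row.
Removing pins from a row of k leaves two independent rows (a, b) with a + b = k - 1 (one pin) or a + b = k - 2 (two pins); an end removal gives a = 0.
By Sprague-Grundy, G(k) = mex{ G(a) XOR G(b) } over all these splits. G(0) = 0.
G(1): splits (0,0):0^0=0 -> mex({0}) = 1
G(2): splits (0,1):0^1=1 (0,0):0^0=0 -> mex({0, 1}) = 2
G(3): splits (0,2):0^2=2 (1,1):1^1=0 (0,1):0^1=1 -> mex({0, 1, 2}) = 3
G(4): splits (0,3):0^3=3 (1,2):1^2=3 (0,2):0^2=2 (1,1):1^1=0 -> mex({0, 2, 3}) = 1
G(5): splits (0,4):0^1=1 (1,3):1^3=2 (2,2):2^2=0 (0,3):0^3=3 (1,2):1^2=3 -> mex({0, 1, 2, 3}) = 4
G(6) = mex({0, 1, 2, 4}) = 3
G(7) = mex({0, 1, 3, 4, 5}) = 2
G(8) = mex({0, 2, 3, 5, 6}) = 1
Therefore G(8) = 1.

1


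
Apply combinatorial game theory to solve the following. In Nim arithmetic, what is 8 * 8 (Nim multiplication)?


Nim multiplication is bilinear over XOR: (u XOR v) * w = (u*w) XOR (v*w).
So we split each operand into its bit components and XOR the pairwise Nim products.
8 = 8 (as XOR of powers of 2).
8 = 8 (as XOR of powers of 2).
Using the standard Nim-product table on single bits:
  2*2 = 3,   2*4 = 8,   2*8 = 12,
  4*4 = 6,   4*8 = 11,  8*8 = 13,
and  1*x = x (identity), k*l = l*k (commutative).
Pairwise Nim products:
  8 * 8 = 13
XOR them: 13 = 13.
Result: 8 * 8 = 13 (in Nim).

13


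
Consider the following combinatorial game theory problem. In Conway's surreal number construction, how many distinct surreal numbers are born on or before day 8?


Day 0: {|} = 0 is born. Count = 1.
Day n: the number of surreal numbers born by day n is 2^(n+1) - 1.
By day 0: 2^1 - 1 = 1
By day 1: 2^2 - 1 = 3
By day 2: 2^3 - 1 = 7
By day 3: 2^4 - 1 = 15
By day 4: 2^5 - 1 = 31
By day 5: 2^6 - 1 = 63
By day 6: 2^7 - 1 = 127
By day 7: 2^8 - 1 = 255
By day 8: 2^9 - 1 = 511
By day 8: 511 surreal numbers.

511


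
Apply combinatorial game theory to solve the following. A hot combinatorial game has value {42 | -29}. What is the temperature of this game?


The game is {42 | -29}, a switch {a | b} with numbers a > b.
Cooling {a | b} by t gives {a - t | b + t}, which stops being hot when a - t = b + t, i.e. at t = (a - b)/2. So the temperature of a switch is (a - b)/2.
Temperature = (Left option - Right option) / 2
= (42 - (-29)) / 2
= 71 / 2
= 71/2

71/2


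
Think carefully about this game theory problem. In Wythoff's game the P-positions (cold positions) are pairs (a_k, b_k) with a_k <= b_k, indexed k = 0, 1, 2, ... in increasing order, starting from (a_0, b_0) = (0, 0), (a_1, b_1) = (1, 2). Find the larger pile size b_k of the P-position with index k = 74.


By Wythoff's theorem, a_k = floor(k * phi) and b_k = floor(k * phi^2) = a_k + k, where phi = (1 + sqrt(5))/2 is the golden ratio.
phi = (1 + sqrt(5))/2 = 1.618034
phi^2 = phi + 1 = 2.618034
k = 74
k * phi^2 = 74 * 2.618034 = 193.734515
b_74 = floor(k * phi^2) = 193 (check: a_74 + k = 119 + 74 = 193)

193


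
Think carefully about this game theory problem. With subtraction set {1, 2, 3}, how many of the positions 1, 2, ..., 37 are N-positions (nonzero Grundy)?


Subtraction set S = {1, 2, 3}, so G(n) = n mod 4.
G(n) = 0 when n is a multiple of 4.
Multiples of 4 in [1, 37]: 9
N-positions (nonzero Grundy) = 37 - 9 = 28

28


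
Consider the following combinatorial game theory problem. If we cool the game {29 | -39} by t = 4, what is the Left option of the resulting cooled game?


Original game: {29 | -39} (a switch {a | b} with a > b).
Cooling by t (for t below the temperature (a - b)/2 = 34) taxes each move by t: {a | b} cooled by t is {a - t | b + t}.
Cooling amount: t = 4
Cooled Left option: 29 - 4 = 25
Cooled Right option: -39 + 4 = -35
Cooled game: {25 | -35}
Left option = 25

25


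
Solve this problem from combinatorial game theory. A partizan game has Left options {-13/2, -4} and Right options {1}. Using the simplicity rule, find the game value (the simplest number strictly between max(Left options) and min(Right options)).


Left options: {-13/2, -4}, max = -4
Right options: {1}, min = 1
All options are numbers and max(Left) < min(Right), so by the simplicity theorem the value is the simplest (earliest-born) number strictly between -4 and 1.
Integers -3 through 0 all lie strictly between -4 and 1.
Among integers, the simplest (lowest birthday = smallest |n|; 0 is born on day 0, +-n on day n) is 0.
No non-integer in the interval can be simpler: if x is a non-integer in the interval, then floor(x) or ceil(x) also lies in the interval (the interval contains an integer), and both are proper prefixes of x's sign expansion, i.e. born earlier. So the game value is 0.
Game value = 0

0


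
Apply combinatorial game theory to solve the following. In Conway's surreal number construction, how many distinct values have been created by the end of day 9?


Day 0: {|} = 0 is born. Count = 1.
Day n: the number of surreal numbers born by day n is 2^(n+1) - 1.
By day 0: 2^1 - 1 = 1
By day 1: 2^2 - 1 = 3
By day 2: 2^3 - 1 = 7
By day 3: 2^4 - 1 = 15
By day 4: 2^5 - 1 = 31
By day 5: 2^6 - 1 = 63
By day 6: 2^7 - 1 = 127
By day 7: 2^8 - 1 = 255
By day 8: 2^9 - 1 = 511
By day 9: 2^10 - 1 = 1023
By day 9: 1023 surreal numbers.

1023


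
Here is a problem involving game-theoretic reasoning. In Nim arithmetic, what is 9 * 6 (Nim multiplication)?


Nim multiplication is bilinear over XOR: (u XOR v) * w = (u*w) XOR (v*w).
So we split each operand into its bit components and XOR the pairwise Nim products.
9 = 1 + 8 (as XOR of powers of 2).
6 = 2 + 4 (as XOR of powers of 2).
Using the standard Nim-product table on single bits:
  2*2 = 3,   2*4 = 8,   2*8 = 12,
  4*4 = 6,   4*8 = 11,  8*8 = 13,
and  1*x = x (identity), k*l = l*k (commutative).
Pairwise Nim products:
  1 * 2 = 2
  1 * 4 = 4
  8 * 2 = 12
  8 * 4 = 11
XOR them: 2 XOR 4 XOR 12 XOR 11 = 1.
Result: 9 * 6 = 1 (in Nim).

1


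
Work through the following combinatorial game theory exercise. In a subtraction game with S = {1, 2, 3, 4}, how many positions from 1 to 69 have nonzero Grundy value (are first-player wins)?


Subtraction set S = {1, 2, 3, 4}, so G(n) = n mod 5.
G(n) = 0 when n is a multiple of 5.
Multiples of 5 in [1, 69]: 13
N-positions (nonzero Grundy) = 69 - 13 = 56

56


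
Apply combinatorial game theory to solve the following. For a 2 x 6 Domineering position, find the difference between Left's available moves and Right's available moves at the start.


Board is 2 x 6 (rows x cols).
Left (vertical) placements: (rows-1) * cols = 1 * 6 = 6
Right (horizontal) placements: rows * (cols-1) = 2 * 5 = 10
Advantage = Left - Right = 6 - 10 = -4

-4


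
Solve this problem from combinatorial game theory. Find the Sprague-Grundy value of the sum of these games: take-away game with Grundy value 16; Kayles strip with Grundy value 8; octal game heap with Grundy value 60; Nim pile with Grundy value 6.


By the Sprague-Grundy theorem, the Grundy value of a sum of games is the XOR of individual Grundy values.
take-away game: Grundy value = 16. Running XOR: 0 XOR 16 = 16
Kayles strip: Grundy value = 8. Running XOR: 16 XOR 8 = 24
octal game heap: Grundy value = 60. Running XOR: 24 XOR 60 = 36
Nim pile: Grundy value = 6. Running XOR: 36 XOR 6 = 34
The combined Grundy value is 34.

34


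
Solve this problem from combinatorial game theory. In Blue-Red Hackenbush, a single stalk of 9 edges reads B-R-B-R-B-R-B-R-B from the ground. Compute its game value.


Edges (from ground): B-R-B-R-B-R-B-R-B
By Berlekamp's sign-expansion rule, a Blue-Red Hackenbush stalk has the value of the surreal number whose sign sequence is the edge sequence with B -> + and R -> -.
Sign sequence: +-+-+-+-+
Trace the sign expansion in the surreal number tree, starting from 0:
Edge 1: B (sign +) -> bounds (0, +inf), value = 1
Edge 2: R (sign -) -> bounds (0, 1), value = 1/2
Edge 3: B (sign +) -> bounds (1/2, 1), value = 3/4
Edge 4: R (sign -) -> bounds (1/2, 3/4), value = 5/8
Edge 5: B (sign +) -> bounds (5/8, 3/4), value = 11/16
Edge 6: R (sign -) -> bounds (5/8, 11/16), value = 21/32
Edge 7: B (sign +) -> bounds (21/32, 11/16), value = 43/64
Edge 8: R (sign -) -> bounds (21/32, 43/64), value = 85/128
Edge 9: B (sign +) -> bounds (85/128, 43/64), value = 171/256
Game value = 171/256

171/256


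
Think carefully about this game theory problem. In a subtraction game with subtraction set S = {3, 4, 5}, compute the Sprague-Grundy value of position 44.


The subtraction set is S = {3, 4, 5}.
G(k) = mex{ G(k - s) : s in S, s <= k }. We compute iteratively: G(0) = 0.
G(1) = mex({}) = 0
G(2) = mex({}) = 0
G(3) = mex({0}) = 1
G(4) = mex({0}) = 1
G(5) = mex({0}) = 1
G(6) = mex({0, 1}) = 2
G(7) = mex({0, 1}) = 2
G(8) = mex({1}) = 0
G(9) = mex({1, 2}) = 0
G(10) = mex({1, 2}) = 0
G(11) = mex({0, 2}) = 1
G(12) = mex({0, 2}) = 1
Observe that G(8)..G(12) = 0, 0, 0, 1, 1 repeats G(0)..G(4) = 0, 0, 0, 1, 1.
For k >= max(S) = 5, G(k) is determined by the previous 5 values G(k-5)..G(k-1); a window of 5 consecutive values has recurred shifted by 8, so by induction G(k + 8) = G(k) for all k >= 0: the sequence is periodic from the start with period 8.
One period: G(0..7) = 0, 0, 0, 1, 1, 1, 2, 2.
44 mod 8 = 4, so G(44) = G(4) = 1.

1


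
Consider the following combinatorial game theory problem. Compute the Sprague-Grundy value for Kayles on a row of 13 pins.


Kayles: a move removes 1 or 2 adjacent pins from a contiguous row.
Removing pins from a row of k leaves two independent rows (a, b) with a + b = k - 1 (one pin) or a + b = k - 2 (two pins); an end removal gives a = 0.
By Sprague-Grundy, G(k) = mex{ G(a) XOR G(b) } over all these splits. G(0) = 0.
G(1): splits (0,0):0^0=0 -> mex({0}) = 1
G(2): splits (0,1):0^1=1 (0,0):0^0=0 -> mex({0, 1}) = 2
G(3): splits (0,2):0^2=2 (1,1):1^1=0 (0,1):0^1=1 -> mex({0, 1, 2}) = 3
G(4): splits (0,3):0^3=3 (1,2):1^2=3 (0,2):0^2=2 (1,1):1^1=0 -> mex({0, 2, 3}) = 1
G(5): splits (0,4):0^1=1 (1,3):1^3=2 (2,2):2^2=0 (0,3):0^3=3 (1,2):1^2=3 -> mex({0, 1, 2, 3}) = 4
G(6) = mex({0, 1, 2, 4}) = 3
G(7) = mex({0, 1, 3, 4, 5}) = 2
G(8) = mex({0, 2, 3, 5, 6}) = 1
G(9) = mex({0, 1, 2, 3, 6, 7}) = 4
G(10) = mex({0, 1, 3, 4, 5, 7}) = 2
G(11) = mex({0, 1, 2, 3, 4, 5}) = 6
G(12) = mex({0, 1, 2, 3, 5, 6, 7}) = 4
G(13) = mex({0, 2, 3, 4, 6, 7}) = 1
Therefore G(13) = 1.

1


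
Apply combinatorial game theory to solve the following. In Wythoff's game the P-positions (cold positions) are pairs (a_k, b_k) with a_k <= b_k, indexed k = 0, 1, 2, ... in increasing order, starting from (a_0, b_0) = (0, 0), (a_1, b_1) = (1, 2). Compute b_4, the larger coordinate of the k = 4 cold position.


By Wythoff's theorem, a_k = floor(k * phi) and b_k = floor(k * phi^2) = a_k + k, where phi = (1 + sqrt(5))/2 is the golden ratio.
phi = (1 + sqrt(5))/2 = 1.618034
phi^2 = phi + 1 = 2.618034
k = 4
k * phi^2 = 4 * 2.618034 = 10.472136
b_4 = floor(k * phi^2) = 10 (check: a_4 + k = 6 + 4 = 10)

10


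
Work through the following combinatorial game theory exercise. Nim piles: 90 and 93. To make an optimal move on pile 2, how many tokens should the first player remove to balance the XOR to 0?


Piles: 90 and 93
Current XOR: 90 XOR 93 = 7 (non-zero, so this is an N-position).
To make the XOR zero, we need to find a move that balances the piles.
For pile 2 (size 93): target = 93 XOR 7 = 90
We reduce pile 2 from 93 to 90.
Tokens removed: 93 - 90 = 3
Verification: 90 XOR 90 = 0

3


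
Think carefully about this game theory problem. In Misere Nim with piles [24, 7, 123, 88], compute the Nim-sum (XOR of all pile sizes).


We need the XOR (exclusive or) of all pile sizes.
After XOR-ing pile 1 (size 24): 0 XOR 24 = 24
After XOR-ing pile 2 (size 7): 24 XOR 7 = 31
After XOR-ing pile 3 (size 123): 31 XOR 123 = 100
After XOR-ing pile 4 (size 88): 100 XOR 88 = 60
The Nim-value of this position is 60.

60


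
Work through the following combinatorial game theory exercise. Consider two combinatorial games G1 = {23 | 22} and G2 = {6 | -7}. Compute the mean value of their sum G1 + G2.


G1 = {23 | 22}, G2 = {6 | -7}
Each is a switch {a | b} with numbers a > b; its mean value is (a + b)/2, and mean value is additive over game sums: m(G1 + G2) = m(G1) + m(G2).
Mean of G1 = (23 + (22))/2 = 45/2 = 45/2
Mean of G2 = (6 + (-7))/2 = -1/2 = -1/2
Mean of G1 + G2 = 45/2 + -1/2 = 22

22


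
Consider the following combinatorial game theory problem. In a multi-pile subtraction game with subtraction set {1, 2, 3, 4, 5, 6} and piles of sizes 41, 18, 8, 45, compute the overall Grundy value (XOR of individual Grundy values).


Subtraction set: {1, 2, 3, 4, 5, 6}
For this subtraction set, G(n) = n mod 7 (period = max + 1 = 7).
Pile 1 (size 41): G(41) = 41 mod 7 = 6
Pile 2 (size 18): G(18) = 18 mod 7 = 4
Pile 3 (size 8): G(8) = 8 mod 7 = 1
Pile 4 (size 45): G(45) = 45 mod 7 = 3
Total Grundy value = XOR of all: 6 XOR 4 XOR 1 XOR 3 = 0

0


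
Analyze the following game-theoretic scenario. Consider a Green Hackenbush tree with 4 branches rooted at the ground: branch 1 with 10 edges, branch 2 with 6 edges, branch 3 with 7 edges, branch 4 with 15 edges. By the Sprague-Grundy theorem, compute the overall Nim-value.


The tree has 4 branches from the ground vertex.
In Green Hackenbush, the Nim-value of a simple path of length k is k.
Branch 1: length 10, Nim-value = 10
Branch 2: length 6, Nim-value = 6
Branch 3: length 7, Nim-value = 7
Branch 4: length 15, Nim-value = 15
Total Nim-value = XOR of all branch values:
0 XOR 10 = 10
10 XOR 6 = 12
12 XOR 7 = 11
11 XOR 15 = 4
Nim-value of the tree = 4

4


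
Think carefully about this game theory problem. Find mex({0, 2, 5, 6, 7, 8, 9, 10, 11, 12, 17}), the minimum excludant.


Set = {0, 2, 5, 6, 7, 8, 9, 10, 11, 12, 17}
0 is in the set.
1 is NOT in the set. This is the mex.
mex = 1

1
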